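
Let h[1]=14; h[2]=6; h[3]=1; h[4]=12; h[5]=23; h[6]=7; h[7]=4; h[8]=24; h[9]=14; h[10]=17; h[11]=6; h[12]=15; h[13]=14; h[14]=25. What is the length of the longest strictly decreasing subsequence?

Negate each value so 'decreasing' becomes 'increasing', then run patience tails on the negated sequence:
-14 → extends → [-14]
-6 → extends → [-14, -6]
-1 → extends → [-14, -6, -1]
-12 → replaces -6 → [-14, -12, -1]
-23 → replaces -14 → [-23, -12, -1]
-7 → replaces -1 → [-23, -12, -7]
-4 → extends → [-23, -12, -7, -4]
-24 → replaces -23 → [-24, -12, -7, -4]
-14 → replaces -12 → [-24, -14, -7, -4]
-17 → replaces -14 → [-24, -17, -7, -4]
-6 → replaces -4 → [-24, -17, -7, -6]
-15 → replaces -7 → [-24, -17, -15, -6]
-14 → replaces -6 → [-24, -17, -15, -14]
-25 → replaces -24 → [-25, -17, -15, -14]
Four tails, so the longest strictly decreasing subsequence of the original has length 4.

4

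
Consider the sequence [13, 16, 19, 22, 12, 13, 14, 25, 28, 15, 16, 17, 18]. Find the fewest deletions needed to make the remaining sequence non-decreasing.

6

Fewest deletions = n − (longest non-decreasing subsequence).
Patience tails:
13 → extends → [13]
16 → extends → [13, 16]
19 → extends → [13, 16, 19]
22 → extends → [13, 16, 19, 22]
12 → replaces 13 → [12, 16, 19, 22]
13 → replaces 16 → [12, 13, 19, 22]
14 → replaces 19 → [12, 13, 14, 22]
25 → extends → [12, 13, 14, 22, 25]
28 → extends → [12, 13, 14, 22, 25, 28]
15 → replaces 22 → [12, 13, 14, 15, 25, 28]
16 → replaces 25 → [12, 13, 14, 15, 16, 28]
17 → replaces 28 → [12, 13, 14, 15, 16, 17]
18 → extends → [12, 13, 14, 15, 16, 17, 18]
Longest non-decreasing subsequence has length 7, so deletions = 13 − 7 = 6.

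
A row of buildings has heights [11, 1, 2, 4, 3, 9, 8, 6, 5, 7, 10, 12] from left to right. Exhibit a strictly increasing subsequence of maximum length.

1, 2, 4, 6, 7, 10, 12

Patience tails give the LIS length; then backtrack through the dp parents:
11 → extends → [11]
1 → replaces 11 → [1]
2 → extends → [1, 2]
4 → extends → [1, 2, 4]
3 → replaces 4 → [1, 2, 3]
9 → extends → [1, 2, 3, 9]
8 → replaces 9 → [1, 2, 3, 8]
6 → replaces 8 → [1, 2, 3, 6]
5 → replaces 6 → [1, 2, 3, 5]
7 → extends → [1, 2, 3, 5, 7]
10 → extends → [1, 2, 3, 5, 7, 10]
12 → extends → [1, 2, 3, 5, 7, 10, 12]
Length 7; one witness is 1, 2, 4, 6, 7, 10, 12.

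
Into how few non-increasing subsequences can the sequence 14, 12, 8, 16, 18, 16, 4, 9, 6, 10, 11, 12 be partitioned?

Place each on the leftmost legal pile:
14 → new pile 1 (tops now [14])
12 → pile 1 (tops now [12])
8 → pile 1 (tops now [8])
16 → new pile 2 (tops now [8, 16])
18 → new pile 3 (tops now [8, 16, 18])
16 → pile 2 (tops now [8, 16, 18])
4 → pile 1 (tops now [4, 16, 18])
9 → pile 2 (tops now [4, 9, 18])
6 → pile 2 (tops now [4, 6, 18])
10 → pile 3 (tops now [4, 6, 10])
11 → new pile 4 (tops now [4, 6, 10, 11])
12 → new pile 5 (tops now [4, 6, 10, 11, 12])
Five piles.

5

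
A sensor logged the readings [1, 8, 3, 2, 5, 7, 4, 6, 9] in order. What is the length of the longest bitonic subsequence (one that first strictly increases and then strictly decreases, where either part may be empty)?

5

inc[i] = longest strictly increasing subsequence ending at i; dec[i] = longest strictly decreasing subsequence starting at i:
i:     1 2 3 4 5 6 7 8 9
a[i]:  1 8 3 2 5 7 4 6 9
inc:   1 2 2 2 3 4 3 4 5
dec:   1 3 2 1 2 2 1 1 1
Best peak at i=6 (value 7): inc=4, dec=2, length 4+2−1 = 5.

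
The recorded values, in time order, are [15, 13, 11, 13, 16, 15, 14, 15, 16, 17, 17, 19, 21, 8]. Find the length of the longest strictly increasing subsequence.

Track the smallest tail for each achievable length (strict):
15 → extends → [15]
13 → replaces 15 → [13]
11 → replaces 13 → [11]
13 → extends → [11, 13]
16 → extends → [11, 13, 16]
15 → replaces 16 → [11, 13, 15]
14 → replaces 15 → [11, 13, 14]
15 → extends → [11, 13, 14, 15]
16 → extends → [11, 13, 14, 15, 16]
17 → extends → [11, 13, 14, 15, 16, 17]
17 → already a tail → [11, 13, 14, 15, 16, 17]
19 → extends → [11, 13, 14, 15, 16, 17, 19]
21 → extends → [11, 13, 14, 15, 16, 17, 19, 21]
8 → replaces 11 → [8, 13, 14, 15, 16, 17, 19, 21]
Eight tails, so the longest strictly increasing subsequence has length 8 (e.g. 11, 13, 14, 15, 16, 17, 19, 21).

8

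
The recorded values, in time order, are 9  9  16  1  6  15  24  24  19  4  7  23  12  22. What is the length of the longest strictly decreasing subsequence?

3

Let dp[i] be the longest strictly decreasing subsequence ending at i:
i:      1  2  3  4  5  6  7  8  9 10 11 12 13 14
a[i]:   9  9 16  1  6 15 24 24 19  4  7 23 12 22
dp:     1  1  1  2  2  2  1  1  2  3  3  2  3  3
Maximum is 3.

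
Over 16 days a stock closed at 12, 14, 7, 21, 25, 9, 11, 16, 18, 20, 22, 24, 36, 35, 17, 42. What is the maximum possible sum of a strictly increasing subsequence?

Let S[i] be the best sum of a strictly increasing subsequence ending at i:
i:       1   2   3   4   5   6   7   8   9  10  11  12  13  14  15  16
a[i]:   12  14   7  21  25   9  11  16  18  20  22  24  36  35  17  42
S:      12  26   7  47  72  16  27  43  61  81 103 127 163 162  60 205
Maximum is 205 (e.g. 7 + 9 + 11 + 16 + 18 + 20 + 22 + 24 + 36 + 42).

205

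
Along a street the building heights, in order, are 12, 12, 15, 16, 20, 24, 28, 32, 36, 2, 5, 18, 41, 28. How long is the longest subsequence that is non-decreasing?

10

Track the smallest tail for each achievable length (allowing ties):
12 → extends → [12]
12 → extends → [12, 12]
15 → extends → [12, 12, 15]
16 → extends → [12, 12, 15, 16]
20 → extends → [12, 12, 15, 16, 20]
24 → extends → [12, 12, 15, 16, 20, 24]
28 → extends → [12, 12, 15, 16, 20, 24, 28]
32 → extends → [12, 12, 15, 16, 20, 24, 28, 32]
36 → extends → [12, 12, 15, 16, 20, 24, 28, 32, 36]
2 → replaces 12 → [2, 12, 15, 16, 20, 24, 28, 32, 36]
5 → replaces 12 → [2, 5, 15, 16, 20, 24, 28, 32, 36]
18 → replaces 20 → [2, 5, 15, 16, 18, 24, 28, 32, 36]
41 → extends → [2, 5, 15, 16, 18, 24, 28, 32, 36, 41]
28 → replaces 32 → [2, 5, 15, 16, 18, 24, 28, 28, 36, 41]
Ten tails, so the longest non-decreasing subsequence has length 10 (e.g. 12, 12, 15, 16, 20, 24, 28, 32, 36, 41).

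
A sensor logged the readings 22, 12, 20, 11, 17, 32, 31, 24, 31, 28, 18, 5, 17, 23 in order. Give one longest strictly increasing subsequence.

Patience tails give the LIS length; then backtrack through the dp parents:
22 → extends → [22]
12 → replaces 22 → [12]
20 → extends → [12, 20]
11 → replaces 12 → [11, 20]
17 → replaces 20 → [11, 17]
32 → extends → [11, 17, 32]
31 → replaces 32 → [11, 17, 31]
24 → replaces 31 → [11, 17, 24]
31 → extends → [11, 17, 24, 31]
28 → replaces 31 → [11, 17, 24, 28]
18 → replaces 24 → [11, 17, 18, 28]
5 → replaces 11 → [5, 17, 18, 28]
17 → already a tail → [5, 17, 18, 28]
23 → replaces 28 → [5, 17, 18, 23]
Length 4; one witness is 12, 20, 24, 31.

12, 20, 24, 31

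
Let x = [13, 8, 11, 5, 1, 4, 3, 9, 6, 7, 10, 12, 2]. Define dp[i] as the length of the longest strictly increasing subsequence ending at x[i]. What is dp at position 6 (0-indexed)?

dp[i] = 1 + max{dp[j] : j<i, x[j]<x[i]} (or 1 if no such j):
i:      0  1  2  3  4  5  6  7  8  9 10 11 12
x[i]:  13  8 11  5  1  4  3  9  6  7 10 12  2
dp:     1  1  2  1  1  2  2  3  3  4  5  6  2
At index 6 the value is 2.

2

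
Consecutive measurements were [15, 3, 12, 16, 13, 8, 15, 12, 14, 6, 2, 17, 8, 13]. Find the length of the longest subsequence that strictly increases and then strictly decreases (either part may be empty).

7

inc[i] = longest strictly increasing subsequence ending at i; dec[i] = longest strictly decreasing subsequence starting at i:
i:      1  2  3  4  5  6  7  8  9 10 11 12 13 14
a[i]:  15  3 12 16 13  8 15 12 14  6  2 17  8 13
inc:    1  1  2  3  3  2  4  3  4  2  1  5  3  4
dec:    5  2  4  5  4  3  4  3  3  2  1  2  1  1
Best peak at i=4 (value 16): inc=3, dec=5, length 3+5−1 = 7.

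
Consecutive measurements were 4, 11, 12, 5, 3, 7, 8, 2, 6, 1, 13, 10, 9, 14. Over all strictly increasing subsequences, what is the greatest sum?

Let S[i] be the best sum of a strictly increasing subsequence ending at i:
i:      1  2  3  4  5  6  7  8  9 10 11 12 13 14
a[i]:   4 11 12  5  3  7  8  2  6  1 13 10  9 14
S:      4 15 27  9  3 16 24  2 15  1 40 34 33 54
Maximum is 54 (e.g. 4 + 11 + 12 + 13 + 14).

54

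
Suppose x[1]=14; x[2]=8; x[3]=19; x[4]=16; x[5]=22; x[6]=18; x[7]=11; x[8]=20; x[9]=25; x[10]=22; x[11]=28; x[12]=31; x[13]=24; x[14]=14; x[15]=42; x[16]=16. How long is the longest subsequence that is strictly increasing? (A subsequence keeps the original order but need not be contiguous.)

Track the smallest tail for each achievable length (strict):
14 → extends → [14]
8 → replaces 14 → [8]
19 → extends → [8, 19]
16 → replaces 19 → [8, 16]
22 → extends → [8, 16, 22]
18 → replaces 22 → [8, 16, 18]
11 → replaces 16 → [8, 11, 18]
20 → extends → [8, 11, 18, 20]
25 → extends → [8, 11, 18, 20, 25]
22 → replaces 25 → [8, 11, 18, 20, 22]
28 → extends → [8, 11, 18, 20, 22, 28]
31 → extends → [8, 11, 18, 20, 22, 28, 31]
24 → replaces 28 → [8, 11, 18, 20, 22, 24, 31]
14 → replaces 18 → [8, 11, 14, 20, 22, 24, 31]
42 → extends → [8, 11, 14, 20, 22, 24, 31, 42]
16 → replaces 20 → [8, 11, 14, 16, 22, 24, 31, 42]
Eight tails, so the longest strictly increasing subsequence has length 8 (e.g. 14, 16, 18, 20, 25, 28, 31, 42).

8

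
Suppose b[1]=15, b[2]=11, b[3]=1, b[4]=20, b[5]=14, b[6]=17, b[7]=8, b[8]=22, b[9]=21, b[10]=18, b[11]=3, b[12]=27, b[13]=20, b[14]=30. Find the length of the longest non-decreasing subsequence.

6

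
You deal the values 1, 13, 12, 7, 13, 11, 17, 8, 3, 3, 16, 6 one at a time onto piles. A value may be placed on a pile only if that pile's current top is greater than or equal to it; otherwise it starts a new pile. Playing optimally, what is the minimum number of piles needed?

4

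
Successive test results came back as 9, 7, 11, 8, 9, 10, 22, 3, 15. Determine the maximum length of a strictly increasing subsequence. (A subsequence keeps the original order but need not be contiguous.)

Let dp[i] be the length of the longest such subsequence ending at index i:
i:      1  2  3  4  5  6  7  8  9
a[i]:   9  7 11  8  9 10 22  3 15
dp:     1  1  2  2  3  4  5  1  5
Maximum dp value is 5.

5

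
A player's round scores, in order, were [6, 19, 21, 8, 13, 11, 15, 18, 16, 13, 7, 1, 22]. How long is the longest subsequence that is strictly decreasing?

Let dp[i] be the longest strictly decreasing subsequence ending at i:
i:      1  2  3  4  5  6  7  8  9 10 11 12 13
a[i]:   6 19 21  8 13 11 15 18 16 13  7  1 22
dp:     1  1  1  2  2  3  2  2  3  4  5  6  1
Maximum is 6.

6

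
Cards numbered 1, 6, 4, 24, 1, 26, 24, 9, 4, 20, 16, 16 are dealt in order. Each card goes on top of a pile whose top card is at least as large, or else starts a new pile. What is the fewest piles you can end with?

The minimum number of non-increasing subsequences covering a sequence equals the length of its longest strictly increasing subsequence.
LIS length is 4 (e.g. 1, 6, 24, 26), so 4 piles are needed.

4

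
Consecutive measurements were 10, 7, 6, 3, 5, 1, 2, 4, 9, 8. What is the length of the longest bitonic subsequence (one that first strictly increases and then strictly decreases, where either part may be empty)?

inc[i] = longest strictly increasing subsequence ending at i; dec[i] = longest strictly decreasing subsequence starting at i:
i:      1  2  3  4  5  6  7  8  9 10
a[i]:  10  7  6  3  5  1  2  4  9  8
inc:    1  1  1  1  2  1  2  3  4  4
dec:    5  4  3  2  2  1  1  1  2  1
Best peak at i=1 (value 10): inc=1, dec=5, length 1+5−1 = 5.

5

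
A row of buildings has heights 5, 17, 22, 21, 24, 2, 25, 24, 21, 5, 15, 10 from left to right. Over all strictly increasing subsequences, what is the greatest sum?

Let S[i] be the best sum of a strictly increasing subsequence ending at i:
i:      1  2  3  4  5  6  7  8  9 10 11 12
a[i]:   5 17 22 21 24  2 25 24 21  5 15 10
S:      5 22 44 43 68  2 93 68 43  7 22 17
Maximum is 93 (e.g. 5 + 17 + 22 + 24 + 25).

93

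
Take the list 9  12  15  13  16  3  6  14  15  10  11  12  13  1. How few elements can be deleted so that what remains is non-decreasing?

8

Fewest deletions = n − (longest non-decreasing subsequence).
Patience tails:
9 → extends → [9]
12 → extends → [9, 12]
15 → extends → [9, 12, 15]
13 → replaces 15 → [9, 12, 13]
16 → extends → [9, 12, 13, 16]
3 → replaces 9 → [3, 12, 13, 16]
6 → replaces 12 → [3, 6, 13, 16]
14 → replaces 16 → [3, 6, 13, 14]
15 → extends → [3, 6, 13, 14, 15]
10 → replaces 13 → [3, 6, 10, 14, 15]
11 → replaces 14 → [3, 6, 10, 11, 15]
12 → replaces 15 → [3, 6, 10, 11, 12]
13 → extends → [3, 6, 10, 11, 12, 13]
1 → replaces 3 → [1, 6, 10, 11, 12, 13]
Longest non-decreasing subsequence has length 6, so deletions = 14 − 6 = 8.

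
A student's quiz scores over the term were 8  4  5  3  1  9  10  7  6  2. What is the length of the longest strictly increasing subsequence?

4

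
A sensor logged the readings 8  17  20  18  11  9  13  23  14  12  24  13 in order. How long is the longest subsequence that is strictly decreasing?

4

Negate each value so 'decreasing' becomes 'increasing', then run patience tails on the negated sequence:
-8 → extends → [-8]
-17 → replaces -8 → [-17]
-20 → replaces -17 → [-20]
-18 → extends → [-20, -18]
-11 → extends → [-20, -18, -11]
-9 → extends → [-20, -18, -11, -9]
-13 → replaces -11 → [-20, -18, -13, -9]
-23 → replaces -20 → [-23, -18, -13, -9]
-14 → replaces -13 → [-23, -18, -14, -9]
-12 → replaces -9 → [-23, -18, -14, -12]
-24 → replaces -23 → [-24, -18, -14, -12]
-13 → replaces -12 → [-24, -18, -14, -13]
Four tails, so the longest strictly decreasing subsequence of the original has length 4.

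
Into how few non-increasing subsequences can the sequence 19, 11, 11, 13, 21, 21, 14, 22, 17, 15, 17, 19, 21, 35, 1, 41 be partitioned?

Place each on the leftmost legal pile:
19 → new pile 1 (tops now [19])
11 → pile 1 (tops now [11])
11 → pile 1 (tops now [11])
13 → new pile 2 (tops now [11, 13])
21 → new pile 3 (tops now [11, 13, 21])
21 → pile 3 (tops now [11, 13, 21])
14 → pile 3 (tops now [11, 13, 14])
22 → new pile 4 (tops now [11, 13, 14, 22])
17 → pile 4 (tops now [11, 13, 14, 17])
15 → pile 4 (tops now [11, 13, 14, 15])
17 → new pile 5 (tops now [11, 13, 14, 15, 17])
19 → new pile 6 (tops now [11, 13, 14, 15, 17, 19])
21 → new pile 7 (tops now [11, 13, 14, 15, 17, 19, 21])
35 → new pile 8 (tops now [11, 13, 14, 15, 17, 19, 21, 35])
1 → pile 1 (tops now [1, 13, 14, 15, 17, 19, 21, 35])
41 → new pile 9 (tops now [1, 13, 14, 15, 17, 19, 21, 35, 41])
Nine piles.

9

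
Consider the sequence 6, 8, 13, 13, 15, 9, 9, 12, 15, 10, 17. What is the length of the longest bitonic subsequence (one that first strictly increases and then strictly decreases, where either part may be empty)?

6

inc[i] = longest strictly increasing subsequence ending at i; dec[i] = longest strictly decreasing subsequence starting at i:
i:      1  2  3  4  5  6  7  8  9 10 11
a[i]:   6  8 13 13 15  9  9 12 15 10 17
inc:    1  2  3  3  4  3  3  4  5  4  6
dec:    1  1  3  3  3  1  1  2  2  1  1
Best peak at i=5 (value 15): inc=4, dec=3, length 4+3−1 = 6.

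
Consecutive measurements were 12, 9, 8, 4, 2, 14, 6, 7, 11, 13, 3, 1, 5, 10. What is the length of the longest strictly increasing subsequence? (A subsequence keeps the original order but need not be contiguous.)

Track the smallest tail for each achievable length (strict):
12 → extends → [12]
9 → replaces 12 → [9]
8 → replaces 9 → [8]
4 → replaces 8 → [4]
2 → replaces 4 → [2]
14 → extends → [2, 14]
6 → replaces 14 → [2, 6]
7 → extends → [2, 6, 7]
11 → extends → [2, 6, 7, 11]
13 → extends → [2, 6, 7, 11, 13]
3 → replaces 6 → [2, 3, 7, 11, 13]
1 → replaces 2 → [1, 3, 7, 11, 13]
5 → replaces 7 → [1, 3, 5, 11, 13]
10 → replaces 11 → [1, 3, 5, 10, 13]
Five tails, so the longest strictly increasing subsequence has length 5 (e.g. 4, 6, 7, 11, 13).

5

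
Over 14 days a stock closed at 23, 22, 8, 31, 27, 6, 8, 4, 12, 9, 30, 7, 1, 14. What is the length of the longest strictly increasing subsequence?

Track the smallest tail for each achievable length (strict):
23 → extends → [23]
22 → replaces 23 → [22]
8 → replaces 22 → [8]
31 → extends → [8, 31]
27 → replaces 31 → [8, 27]
6 → replaces 8 → [6, 27]
8 → replaces 27 → [6, 8]
4 → replaces 6 → [4, 8]
12 → extends → [4, 8, 12]
9 → replaces 12 → [4, 8, 9]
30 → extends → [4, 8, 9, 30]
7 → replaces 8 → [4, 7, 9, 30]
1 → replaces 4 → [1, 7, 9, 30]
14 → replaces 30 → [1, 7, 9, 14]
Four tails, so the longest strictly increasing subsequence has length 4 (e.g. 6, 8, 12, 30).

4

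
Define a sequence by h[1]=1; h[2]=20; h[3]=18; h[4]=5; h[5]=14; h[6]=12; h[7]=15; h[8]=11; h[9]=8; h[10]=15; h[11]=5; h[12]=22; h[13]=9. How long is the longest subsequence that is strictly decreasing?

Negate each value so 'decreasing' becomes 'increasing', then run patience tails on the negated sequence:
-1 → extends → [-1]
-20 → replaces -1 → [-20]
-18 → extends → [-20, -18]
-5 → extends → [-20, -18, -5]
-14 → replaces -5 → [-20, -18, -14]
-12 → extends → [-20, -18, -14, -12]
-15 → replaces -14 → [-20, -18, -15, -12]
-11 → extends → [-20, -18, -15, -12, -11]
-8 → extends → [-20, -18, -15, -12, -11, -8]
-15 → already a tail → [-20, -18, -15, -12, -11, -8]
-5 → extends → [-20, -18, -15, -12, -11, -8, -5]
-22 → replaces -20 → [-22, -18, -15, -12, -11, -8, -5]
-9 → replaces -8 → [-22, -18, -15, -12, -11, -9, -5]
Seven tails, so the longest strictly decreasing subsequence of the original has length 7.

7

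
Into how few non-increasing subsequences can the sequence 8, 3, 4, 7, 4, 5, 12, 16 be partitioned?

Place each on the leftmost legal pile:
8 → new pile 1 (tops now [8])
3 → pile 1 (tops now [3])
4 → new pile 2 (tops now [3, 4])
7 → new pile 3 (tops now [3, 4, 7])
4 → pile 2 (tops now [3, 4, 7])
5 → pile 3 (tops now [3, 4, 5])
12 → new pile 4 (tops now [3, 4, 5, 12])
16 → new pile 5 (tops now [3, 4, 5, 12, 16])
Five piles.

5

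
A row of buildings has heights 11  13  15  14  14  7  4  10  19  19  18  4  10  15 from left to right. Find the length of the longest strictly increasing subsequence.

Track the smallest tail for each achievable length (strict):
11 → extends → [11]
13 → extends → [11, 13]
15 → extends → [11, 13, 15]
14 → replaces 15 → [11, 13, 14]
14 → already a tail → [11, 13, 14]
7 → replaces 11 → [7, 13, 14]
4 → replaces 7 → [4, 13, 14]
10 → replaces 13 → [4, 10, 14]
19 → extends → [4, 10, 14, 19]
19 → already a tail → [4, 10, 14, 19]
18 → replaces 19 → [4, 10, 14, 18]
4 → already a tail → [4, 10, 14, 18]
10 → already a tail → [4, 10, 14, 18]
15 → replaces 18 → [4, 10, 14, 15]
Four tails, so the longest strictly increasing subsequence has length 4 (e.g. 11, 13, 15, 19).

4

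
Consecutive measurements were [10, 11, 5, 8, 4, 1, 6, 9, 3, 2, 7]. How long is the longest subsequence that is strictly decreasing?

5

Let dp[i] be the longest strictly decreasing subsequence ending at i:
i:      1  2  3  4  5  6  7  8  9 10 11
a[i]:  10 11  5  8  4  1  6  9  3  2  7
dp:     1  1  2  2  3  4  3  2  4  5  3
Maximum is 5.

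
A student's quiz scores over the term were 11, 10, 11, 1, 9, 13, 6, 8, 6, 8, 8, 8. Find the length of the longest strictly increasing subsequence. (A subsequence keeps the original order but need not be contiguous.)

Let dp[i] be the length of the longest such subsequence ending at index i:
i:      1  2  3  4  5  6  7  8  9 10 11 12
a[i]:  11 10 11  1  9 13  6  8  6  8  8  8
dp:     1  1  2  1  2  3  2  3  2  3  3  3
Maximum dp value is 3.

3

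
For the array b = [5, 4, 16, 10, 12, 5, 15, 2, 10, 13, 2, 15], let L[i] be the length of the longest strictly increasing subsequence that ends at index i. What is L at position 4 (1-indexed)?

dp[i] = 1 + max{dp[j] : j<i, b[j]<b[i]} (or 1 if no such j):
i:      1  2  3  4  5  6  7  8  9 10 11 12
b[i]:   5  4 16 10 12  5 15  2 10 13  2 15
dp:     1  1  2  2  3  2  4  1  3  4  1  5
At index 4 the value is 2.

2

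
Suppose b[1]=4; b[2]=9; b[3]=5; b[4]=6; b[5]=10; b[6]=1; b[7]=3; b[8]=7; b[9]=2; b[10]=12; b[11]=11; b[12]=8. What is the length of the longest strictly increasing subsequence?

5

Let dp[i] be the length of the longest such subsequence ending at index i:
i:      1  2  3  4  5  6  7  8  9 10 11 12
b[i]:   4  9  5  6 10  1  3  7  2 12 11  8
dp:     1  2  2  3  4  1  2  4  2  5  5  5
Maximum dp value is 5.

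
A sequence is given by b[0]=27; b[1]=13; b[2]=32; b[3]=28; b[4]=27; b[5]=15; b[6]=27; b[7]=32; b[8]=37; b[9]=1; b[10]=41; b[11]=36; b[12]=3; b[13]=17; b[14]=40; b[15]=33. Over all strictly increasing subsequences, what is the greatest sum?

165

Let S[i] be the best sum of a strictly increasing subsequence ending at i:
i:       0   1   2   3   4   5   6   7   8   9  10  11  12  13  14  15
b[i]:   27  13  32  28  27  15  27  32  37   1  41  36   3  17  40  33
S:      27  13  59  55  40  28  55  87 124   1 165 123   4  45 164 120
Maximum is 165 (e.g. 13 + 15 + 27 + 32 + 37 + 41).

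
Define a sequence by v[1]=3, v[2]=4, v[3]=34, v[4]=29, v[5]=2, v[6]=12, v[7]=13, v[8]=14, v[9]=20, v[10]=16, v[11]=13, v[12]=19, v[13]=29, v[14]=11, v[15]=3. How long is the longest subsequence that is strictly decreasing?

7

Let dp[i] be the longest strictly decreasing subsequence ending at i:
i:      1  2  3  4  5  6  7  8  9 10 11 12 13 14 15
v[i]:   3  4 34 29  2 12 13 14 20 16 13 19 29 11  3
dp:     1  1  1  2  3  3  3  3  3  4  5  4  2  6  7
Maximum is 7.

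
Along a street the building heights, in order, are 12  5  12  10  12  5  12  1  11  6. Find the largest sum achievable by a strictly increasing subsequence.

27

Let S[i] be the best sum of a strictly increasing subsequence ending at i:
i:      1  2  3  4  5  6  7  8  9 10
a[i]:  12  5 12 10 12  5 12  1 11  6
S:     12  5 17 15 27  5 27  1 26 11
Maximum is 27 (e.g. 5 + 10 + 12).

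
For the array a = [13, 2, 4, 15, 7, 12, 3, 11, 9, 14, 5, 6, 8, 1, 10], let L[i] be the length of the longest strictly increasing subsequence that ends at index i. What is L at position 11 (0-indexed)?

4

dp[i] = 1 + max{dp[j] : j<i, a[j]<a[i]} (or 1 if no such j):
i:      0  1  2  3  4  5  6  7  8  9 10 11 12 13 14
a[i]:  13  2  4 15  7 12  3 11  9 14  5  6  8  1 10
dp:     1  1  2  3  3  4  2  4  4  5  3  4  5  1  6
At index 11 the value is 4.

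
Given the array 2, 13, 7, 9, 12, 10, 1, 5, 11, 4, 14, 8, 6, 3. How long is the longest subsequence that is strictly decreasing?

6

Let dp[i] be the longest strictly decreasing subsequence ending at i:
i:      1  2  3  4  5  6  7  8  9 10 11 12 13 14
a[i]:   2 13  7  9 12 10  1  5 11  4 14  8  6  3
dp:     1  1  2  2  2  3  4  4  3  5  1  4  5  6
Maximum is 6.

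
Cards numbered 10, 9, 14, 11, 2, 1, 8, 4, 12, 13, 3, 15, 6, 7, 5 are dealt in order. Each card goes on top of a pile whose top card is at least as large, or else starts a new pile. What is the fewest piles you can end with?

5

The minimum number of non-increasing subsequences covering a sequence equals the length of its longest strictly increasing subsequence.
LIS length is 5 (e.g. 10, 11, 12, 13, 15), so 5 piles are needed.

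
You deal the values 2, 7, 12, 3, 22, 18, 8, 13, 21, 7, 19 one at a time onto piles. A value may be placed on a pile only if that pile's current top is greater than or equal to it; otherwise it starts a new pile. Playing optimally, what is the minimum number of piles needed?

The minimum number of non-increasing subsequences covering a sequence equals the length of its longest strictly increasing subsequence.
LIS length is 5 (e.g. 2, 7, 12, 18, 21), so 5 piles are needed.

5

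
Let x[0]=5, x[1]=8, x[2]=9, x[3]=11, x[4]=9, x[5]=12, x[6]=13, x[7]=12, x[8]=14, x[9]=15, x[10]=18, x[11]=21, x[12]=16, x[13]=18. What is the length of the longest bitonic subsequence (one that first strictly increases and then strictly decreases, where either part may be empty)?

inc[i] = longest strictly increasing subsequence ending at i; dec[i] = longest strictly decreasing subsequence starting at i:
i:      0  1  2  3  4  5  6  7  8  9 10 11 12 13
x[i]:   5  8  9 11  9 12 13 12 14 15 18 21 16 18
inc:    1  2  3  4  3  5  6  5  7  8  9 10  9 10
dec:    1  1  1  2  1  1  2  1  1  1  2  2  1  1
Best peak at i=11 (value 21): inc=10, dec=2, length 10+2−1 = 11.

11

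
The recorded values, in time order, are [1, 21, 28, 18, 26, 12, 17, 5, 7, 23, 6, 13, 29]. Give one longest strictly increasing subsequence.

1, 12, 17, 23, 29

Patience tails give the LIS length; then backtrack through the dp parents:
1 → extends → [1]
21 → extends → [1, 21]
28 → extends → [1, 21, 28]
18 → replaces 21 → [1, 18, 28]
26 → replaces 28 → [1, 18, 26]
12 → replaces 18 → [1, 12, 26]
17 → replaces 26 → [1, 12, 17]
5 → replaces 12 → [1, 5, 17]
7 → replaces 17 → [1, 5, 7]
23 → extends → [1, 5, 7, 23]
6 → replaces 7 → [1, 5, 6, 23]
13 → replaces 23 → [1, 5, 6, 13]
29 → extends → [1, 5, 6, 13, 29]
Length 5; one witness is 1, 12, 17, 23, 29.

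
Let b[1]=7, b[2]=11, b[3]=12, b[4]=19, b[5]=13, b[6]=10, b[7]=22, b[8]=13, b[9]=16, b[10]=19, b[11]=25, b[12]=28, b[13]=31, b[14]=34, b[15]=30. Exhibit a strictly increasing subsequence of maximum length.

7, 11, 12, 13, 16, 19, 25, 28, 31, 34

Patience tails give the LIS length; then backtrack through the dp parents:
7 → extends → [7]
11 → extends → [7, 11]
12 → extends → [7, 11, 12]
19 → extends → [7, 11, 12, 19]
13 → replaces 19 → [7, 11, 12, 13]
10 → replaces 11 → [7, 10, 12, 13]
22 → extends → [7, 10, 12, 13, 22]
13 → already a tail → [7, 10, 12, 13, 22]
16 → replaces 22 → [7, 10, 12, 13, 16]
19 → extends → [7, 10, 12, 13, 16, 19]
25 → extends → [7, 10, 12, 13, 16, 19, 25]
28 → extends → [7, 10, 12, 13, 16, 19, 25, 28]
31 → extends → [7, 10, 12, 13, 16, 19, 25, 28, 31]
34 → extends → [7, 10, 12, 13, 16, 19, 25, 28, 31, 34]
30 → replaces 31 → [7, 10, 12, 13, 16, 19, 25, 28, 30, 34]
Length 10; one witness is 7, 11, 12, 13, 16, 19, 25, 28, 31, 34.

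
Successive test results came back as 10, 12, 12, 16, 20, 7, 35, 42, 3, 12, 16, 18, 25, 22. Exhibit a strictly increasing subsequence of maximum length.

10, 12, 16, 20, 35, 42

Patience tails give the LIS length; then backtrack through the dp parents:
10 → extends → [10]
12 → extends → [10, 12]
12 → already a tail → [10, 12]
16 → extends → [10, 12, 16]
20 → extends → [10, 12, 16, 20]
7 → replaces 10 → [7, 12, 16, 20]
35 → extends → [7, 12, 16, 20, 35]
42 → extends → [7, 12, 16, 20, 35, 42]
3 → replaces 7 → [3, 12, 16, 20, 35, 42]
12 → already a tail → [3, 12, 16, 20, 35, 42]
16 → already a tail → [3, 12, 16, 20, 35, 42]
18 → replaces 20 → [3, 12, 16, 18, 35, 42]
25 → replaces 35 → [3, 12, 16, 18, 25, 42]
22 → replaces 25 → [3, 12, 16, 18, 22, 42]
Length 6; one witness is 10, 12, 16, 20, 35, 42.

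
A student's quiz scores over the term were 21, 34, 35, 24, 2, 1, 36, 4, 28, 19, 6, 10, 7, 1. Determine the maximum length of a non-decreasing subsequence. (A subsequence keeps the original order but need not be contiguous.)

Let dp[i] be the length of the longest such subsequence ending at index i:
i:      1  2  3  4  5  6  7  8  9 10 11 12 13 14
a[i]:  21 34 35 24  2  1 36  4 28 19  6 10  7  1
dp:     1  2  3  2  1  1  4  2  3  3  3  4  4  2
Maximum dp value is 4.

4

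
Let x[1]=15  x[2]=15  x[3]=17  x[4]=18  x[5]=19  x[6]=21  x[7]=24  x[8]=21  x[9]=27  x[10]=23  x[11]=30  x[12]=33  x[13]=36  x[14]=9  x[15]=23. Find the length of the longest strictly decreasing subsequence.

3

Negate each value so 'decreasing' becomes 'increasing', then run patience tails on the negated sequence:
-15 → extends → [-15]
-15 → already a tail → [-15]
-17 → replaces -15 → [-17]
-18 → replaces -17 → [-18]
-19 → replaces -18 → [-19]
-21 → replaces -19 → [-21]
-24 → replaces -21 → [-24]
-21 → extends → [-24, -21]
-27 → replaces -24 → [-27, -21]
-23 → replaces -21 → [-27, -23]
-30 → replaces -27 → [-30, -23]
-33 → replaces -30 → [-33, -23]
-36 → replaces -33 → [-36, -23]
-9 → extends → [-36, -23, -9]
-23 → already a tail → [-36, -23, -9]
Three tails, so the longest strictly decreasing subsequence of the original has length 3.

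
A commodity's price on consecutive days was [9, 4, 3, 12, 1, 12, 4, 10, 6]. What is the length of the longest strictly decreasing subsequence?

Let dp[i] be the longest strictly decreasing subsequence ending at i:
i:      1  2  3  4  5  6  7  8  9
a[i]:   9  4  3 12  1 12  4 10  6
dp:     1  2  3  1  4  1  2  2  3
Maximum is 4.

4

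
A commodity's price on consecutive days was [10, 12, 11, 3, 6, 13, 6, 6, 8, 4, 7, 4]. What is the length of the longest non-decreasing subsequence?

5

Track the smallest tail for each achievable length (allowing ties):
10 → extends → [10]
12 → extends → [10, 12]
11 → replaces 12 → [10, 11]
3 → replaces 10 → [3, 11]
6 → replaces 11 → [3, 6]
13 → extends → [3, 6, 13]
6 → replaces 13 → [3, 6, 6]
6 → extends → [3, 6, 6, 6]
8 → extends → [3, 6, 6, 6, 8]
4 → replaces 6 → [3, 4, 6, 6, 8]
7 → replaces 8 → [3, 4, 6, 6, 7]
4 → replaces 6 → [3, 4, 4, 6, 7]
Five tails, so the longest non-decreasing subsequence has length 5 (e.g. 3, 6, 6, 6, 8).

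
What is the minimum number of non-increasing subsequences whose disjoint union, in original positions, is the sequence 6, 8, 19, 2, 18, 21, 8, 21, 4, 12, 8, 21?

4

Place each on the leftmost legal pile:
6 → new pile 1 (tops now [6])
8 → new pile 2 (tops now [6, 8])
19 → new pile 3 (tops now [6, 8, 19])
2 → pile 1 (tops now [2, 8, 19])
18 → pile 3 (tops now [2, 8, 18])
21 → new pile 4 (tops now [2, 8, 18, 21])
8 → pile 2 (tops now [2, 8, 18, 21])
21 → pile 4 (tops now [2, 8, 18, 21])
4 → pile 2 (tops now [2, 4, 18, 21])
12 → pile 3 (tops now [2, 4, 12, 21])
8 → pile 3 (tops now [2, 4, 8, 21])
21 → pile 4 (tops now [2, 4, 8, 21])
Four piles.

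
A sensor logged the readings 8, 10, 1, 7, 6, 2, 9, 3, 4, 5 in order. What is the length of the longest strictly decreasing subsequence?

Negate each value so 'decreasing' becomes 'increasing', then run patience tails on the negated sequence:
-8 → extends → [-8]
-10 → replaces -8 → [-10]
-1 → extends → [-10, -1]
-7 → replaces -1 → [-10, -7]
-6 → extends → [-10, -7, -6]
-2 → extends → [-10, -7, -6, -2]
-9 → replaces -7 → [-10, -9, -6, -2]
-3 → replaces -2 → [-10, -9, -6, -3]
-4 → replaces -3 → [-10, -9, -6, -4]
-5 → replaces -4 → [-10, -9, -6, -5]
Four tails, so the longest strictly decreasing subsequence of the original has length 4.

4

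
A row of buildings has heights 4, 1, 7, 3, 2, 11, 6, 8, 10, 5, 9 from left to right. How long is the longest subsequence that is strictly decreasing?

Let dp[i] be the longest strictly decreasing subsequence ending at i:
i:      1  2  3  4  5  6  7  8  9 10 11
a[i]:   4  1  7  3  2 11  6  8 10  5  9
dp:     1  2  1  2  3  1  2  2  2  3  3
Maximum is 3.

3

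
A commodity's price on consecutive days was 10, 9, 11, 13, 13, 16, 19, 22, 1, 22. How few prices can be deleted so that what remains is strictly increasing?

Fewest deletions = n − (longest strictly increasing subsequence).
Patience tails:
10 → extends → [10]
9 → replaces 10 → [9]
11 → extends → [9, 11]
13 → extends → [9, 11, 13]
13 → already a tail → [9, 11, 13]
16 → extends → [9, 11, 13, 16]
19 → extends → [9, 11, 13, 16, 19]
22 → extends → [9, 11, 13, 16, 19, 22]
1 → replaces 9 → [1, 11, 13, 16, 19, 22]
22 → already a tail → [1, 11, 13, 16, 19, 22]
Longest strictly increasing subsequence has length 6, so deletions = 10 − 6 = 4.

4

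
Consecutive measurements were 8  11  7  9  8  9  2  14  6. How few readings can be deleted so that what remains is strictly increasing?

Fewest deletions = n − (longest strictly increasing subsequence).
i:      1  2  3  4  5  6  7  8  9
a[i]:   8 11  7  9  8  9  2 14  6
dp:     1  2  1  2  2  3  1  4  2
max dp = 4, so deletions = 9 − 4 = 5.

5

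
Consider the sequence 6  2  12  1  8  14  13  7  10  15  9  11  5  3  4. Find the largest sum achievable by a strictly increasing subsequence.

Let S[i] be the best sum of a strictly increasing subsequence ending at i:
i:      1  2  3  4  5  6  7  8  9 10 11 12 13 14 15
a[i]:   6  2 12  1  8 14 13  7 10 15  9 11  5  3  4
S:      6  2 18  1 14 32 31 13 24 47 23 35  7  5  9
Maximum is 47 (e.g. 6 + 12 + 14 + 15).

47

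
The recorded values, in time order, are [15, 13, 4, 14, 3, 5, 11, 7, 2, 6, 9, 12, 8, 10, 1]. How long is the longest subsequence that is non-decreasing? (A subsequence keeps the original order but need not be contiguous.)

Track the smallest tail for each achievable length (allowing ties):
15 → extends → [15]
13 → replaces 15 → [13]
4 → replaces 13 → [4]
14 → extends → [4, 14]
3 → replaces 4 → [3, 14]
5 → replaces 14 → [3, 5]
11 → extends → [3, 5, 11]
7 → replaces 11 → [3, 5, 7]
2 → replaces 3 → [2, 5, 7]
6 → replaces 7 → [2, 5, 6]
9 → extends → [2, 5, 6, 9]
12 → extends → [2, 5, 6, 9, 12]
8 → replaces 9 → [2, 5, 6, 8, 12]
10 → replaces 12 → [2, 5, 6, 8, 10]
1 → replaces 2 → [1, 5, 6, 8, 10]
Five tails, so the longest non-decreasing subsequence has length 5 (e.g. 4, 5, 7, 9, 12).

5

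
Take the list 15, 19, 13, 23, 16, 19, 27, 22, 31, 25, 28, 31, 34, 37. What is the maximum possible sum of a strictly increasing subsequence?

Let S[i] be the best sum of a strictly increasing subsequence ending at i:
i:       1   2   3   4   5   6   7   8   9  10  11  12  13  14
a[i]:   15  19  13  23  16  19  27  22  31  25  28  31  34  37
S:      15  34  13  57  31  50  84  72 115  97 125 156 190 227
Maximum is 227 (e.g. 15 + 16 + 19 + 22 + 25 + 28 + 31 + 34 + 37).

227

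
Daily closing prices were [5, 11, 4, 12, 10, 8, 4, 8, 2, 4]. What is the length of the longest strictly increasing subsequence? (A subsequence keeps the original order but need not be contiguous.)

Track the smallest tail for each achievable length (strict):
5 → extends → [5]
11 → extends → [5, 11]
4 → replaces 5 → [4, 11]
12 → extends → [4, 11, 12]
10 → replaces 11 → [4, 10, 12]
8 → replaces 10 → [4, 8, 12]
4 → already a tail → [4, 8, 12]
8 → already a tail → [4, 8, 12]
2 → replaces 4 → [2, 8, 12]
4 → replaces 8 → [2, 4, 12]
Three tails, so the longest strictly increasing subsequence has length 3 (e.g. 5, 11, 12).

3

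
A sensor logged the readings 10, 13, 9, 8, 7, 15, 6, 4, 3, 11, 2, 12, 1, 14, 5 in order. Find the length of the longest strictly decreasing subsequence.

Let dp[i] be the longest strictly decreasing subsequence ending at i:
i:      1  2  3  4  5  6  7  8  9 10 11 12 13 14 15
a[i]:  10 13  9  8  7 15  6  4  3 11  2 12  1 14  5
dp:     1  1  2  3  4  1  5  6  7  2  8  2  9  2  6
Maximum is 9.

9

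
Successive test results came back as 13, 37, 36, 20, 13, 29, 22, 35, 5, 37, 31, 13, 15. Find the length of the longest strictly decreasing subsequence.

Negate each value so 'decreasing' becomes 'increasing', then run patience tails on the negated sequence:
-13 → extends → [-13]
-37 → replaces -13 → [-37]
-36 → extends → [-37, -36]
-20 → extends → [-37, -36, -20]
-13 → extends → [-37, -36, -20, -13]
-29 → replaces -20 → [-37, -36, -29, -13]
-22 → replaces -13 → [-37, -36, -29, -22]
-35 → replaces -29 → [-37, -36, -35, -22]
-5 → extends → [-37, -36, -35, -22, -5]
-37 → already a tail → [-37, -36, -35, -22, -5]
-31 → replaces -22 → [-37, -36, -35, -31, -5]
-13 → replaces -5 → [-37, -36, -35, -31, -13]
-15 → replaces -13 → [-37, -36, -35, -31, -15]
Five tails, so the longest strictly decreasing subsequence of the original has length 5.

5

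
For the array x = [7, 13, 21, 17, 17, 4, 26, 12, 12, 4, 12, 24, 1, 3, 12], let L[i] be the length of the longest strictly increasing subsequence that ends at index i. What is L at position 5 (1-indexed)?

3

dp[i] = 1 + max{dp[j] : j<i, x[j]<x[i]} (or 1 if no such j):
i:      1  2  3  4  5  6  7  8  9 10 11 12 13 14 15
x[i]:   7 13 21 17 17  4 26 12 12  4 12 24  1  3 12
dp:     1  2  3  3  3  1  4  2  2  1  2  4  1  2  3
At index 5 the value is 3.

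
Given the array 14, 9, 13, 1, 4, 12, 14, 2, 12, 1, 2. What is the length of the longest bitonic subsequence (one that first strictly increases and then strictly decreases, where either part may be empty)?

6

inc[i] = longest strictly increasing subsequence ending at i; dec[i] = longest strictly decreasing subsequence starting at i:
i:      1  2  3  4  5  6  7  8  9 10 11
a[i]:  14  9 13  1  4 12 14  2 12  1  2
inc:    1  1  2  1  2  3  4  2  3  1  2
dec:    5  4  4  1  3  3  3  2  2  1  1
Best peak at i=7 (value 14): inc=4, dec=3, length 4+3−1 = 6.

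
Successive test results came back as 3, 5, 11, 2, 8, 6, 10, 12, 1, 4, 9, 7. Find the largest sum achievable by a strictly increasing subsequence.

Let S[i] be the best sum of a strictly increasing subsequence ending at i:
i:      1  2  3  4  5  6  7  8  9 10 11 12
a[i]:   3  5 11  2  8  6 10 12  1  4  9  7
S:      3  8 19  2 16 14 26 38  1  7 25 21
Maximum is 38 (e.g. 3 + 5 + 8 + 10 + 12).

38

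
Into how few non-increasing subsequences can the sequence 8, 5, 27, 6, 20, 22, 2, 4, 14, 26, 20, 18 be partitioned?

5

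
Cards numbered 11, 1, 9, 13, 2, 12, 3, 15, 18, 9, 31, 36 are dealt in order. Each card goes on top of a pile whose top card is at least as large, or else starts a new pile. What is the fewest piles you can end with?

The minimum number of non-increasing subsequences covering a sequence equals the length of its longest strictly increasing subsequence.
LIS length is 7 (e.g. 1, 9, 13, 15, 18, 31, 36), so 7 piles are needed.

7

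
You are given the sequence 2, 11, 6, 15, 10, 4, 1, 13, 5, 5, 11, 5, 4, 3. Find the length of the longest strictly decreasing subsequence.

6

Negate each value so 'decreasing' becomes 'increasing', then run patience tails on the negated sequence:
-2 → extends → [-2]
-11 → replaces -2 → [-11]
-6 → extends → [-11, -6]
-15 → replaces -11 → [-15, -6]
-10 → replaces -6 → [-15, -10]
-4 → extends → [-15, -10, -4]
-1 → extends → [-15, -10, -4, -1]
-13 → replaces -10 → [-15, -13, -4, -1]
-5 → replaces -4 → [-15, -13, -5, -1]
-5 → already a tail → [-15, -13, -5, -1]
-11 → replaces -5 → [-15, -13, -11, -1]
-5 → replaces -1 → [-15, -13, -11, -5]
-4 → extends → [-15, -13, -11, -5, -4]
-3 → extends → [-15, -13, -11, -5, -4, -3]
Six tails, so the longest strictly decreasing subsequence of the original has length 6.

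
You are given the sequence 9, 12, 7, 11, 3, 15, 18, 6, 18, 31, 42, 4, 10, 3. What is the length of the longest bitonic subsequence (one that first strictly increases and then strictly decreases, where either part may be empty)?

inc[i] = longest strictly increasing subsequence ending at i; dec[i] = longest strictly decreasing subsequence starting at i:
i:      1  2  3  4  5  6  7  8  9 10 11 12 13 14
a[i]:   9 12  7 11  3 15 18  6 18 31 42  4 10  3
inc:    1  2  1  2  1  3  4  2  4  5  6  2  3  1
dec:    5  5  4  4  1  4  4  3  3  3  3  2  2  1
Best peak at i=11 (value 42): inc=6, dec=3, length 6+3−1 = 8.

8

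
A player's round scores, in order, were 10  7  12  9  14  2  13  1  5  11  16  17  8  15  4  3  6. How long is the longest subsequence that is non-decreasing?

Let dp[i] be the length of the longest such subsequence ending at index i:
i:      1  2  3  4  5  6  7  8  9 10 11 12 13 14 15 16 17
a[i]:  10  7 12  9 14  2 13  1  5 11 16 17  8 15  4  3  6
dp:     1  1  2  2  3  1  3  1  2  3  4  5  3  4  2  2  3
Maximum dp value is 5.

5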